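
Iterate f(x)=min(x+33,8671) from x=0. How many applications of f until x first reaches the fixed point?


Step 1: x=0, cap=8671, increment=33
Step 2: x grows by 33 each step until capped at 8671; fixed point is x=8671
Step 3: iterations = ceil(8671/33) = 263

263


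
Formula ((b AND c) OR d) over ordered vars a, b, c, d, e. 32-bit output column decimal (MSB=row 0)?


Formula: ((b AND c) OR d) over a, b, c, d, e (32 rows)
Evaluate each row (bits = a,b,c,d,e, MSB first):
  row 0 [00000]: ((0 AND 0) OR 0) -> 0
  row 1 [00001]: ((0 AND 0) OR 0) -> 0
  row 2 [00010]: ((0 AND 0) OR 1) -> 1
  row 3 [00011]: ((0 AND 0) OR 1) -> 1
  row 4 [00100]: ((0 AND 1) OR 0) -> 0
  row 5 [00101]: ((0 AND 1) OR 0) -> 0
  row 6 [00110]: ((0 AND 1) OR 1) -> 1
  row 7 [00111]: ((0 AND 1) OR 1) -> 1
  row 8 [01000]: ((1 AND 0) OR 0) -> 0
  row 9 [01001]: ((1 AND 0) OR 0) -> 0
  row 10 [01010]: ((1 AND 0) OR 1) -> 1
  row 11 [01011]: ((1 AND 0) OR 1) -> 1
  row 12 [01100]: ((1 AND 1) OR 0) -> 1
  row 13 [01101]: ((1 AND 1) OR 0) -> 1
  row 14 [01110]: ((1 AND 1) OR 1) -> 1
  row 15 [01111]: ((1 AND 1) OR 1) -> 1
  row 16 [10000]: ((0 AND 0) OR 0) -> 0
  row 17 [10001]: ((0 AND 0) OR 0) -> 0
  row 18 [10010]: ((0 AND 0) OR 1) -> 1
  row 19 [10011]: ((0 AND 0) OR 1) -> 1
  row 20 [10100]: ((0 AND 1) OR 0) -> 0
  row 21 [10101]: ((0 AND 1) OR 0) -> 0
  row 22 [10110]: ((0 AND 1) OR 1) -> 1
  row 23 [10111]: ((0 AND 1) OR 1) -> 1
  row 24 [11000]: ((1 AND 0) OR 0) -> 0
  row 25 [11001]: ((1 AND 0) OR 0) -> 0
  row 26 [11010]: ((1 AND 0) OR 1) -> 1
  row 27 [11011]: ((1 AND 0) OR 1) -> 1
  row 28 [11100]: ((1 AND 1) OR 0) -> 1
  row 29 [11101]: ((1 AND 1) OR 0) -> 1
  row 30 [11110]: ((1 AND 1) OR 1) -> 1
  row 31 [11111]: ((1 AND 1) OR 1) -> 1
Full result column, 4 rows per line (a,b,c fixed per line; d,e runs 00..11 left to right):
  rows 0-3 [a,b,c=000]: 0011  = hex 3
  rows 4-7 [a,b,c=001]: 0011  = hex 3
  rows 8-11 [a,b,c=010]: 0011  = hex 3
  rows 12-15 [a,b,c=011]: 1111  = hex F
  rows 16-19 [a,b,c=100]: 0011  = hex 3
  rows 20-23 [a,b,c=101]: 0011  = hex 3
  rows 24-27 [a,b,c=110]: 0011  = hex 3
  rows 28-31 [a,b,c=111]: 1111  = hex F
Output column (row 0 .. row 31) = 00110011001111110011001100111111
Output column grouped in 4s = 0011 0011 0011 1111 0011 0011 0011 1111 = 0x333F333F
Convert to decimal digit by digit (value = value*16 + digit):
  3 -> 3
  3*16 + 3 = 51
  51*16 + 3 = 819
  819*16 + 15 (F) = 13119
  13119*16 + 3 = 209907
  209907*16 + 3 = 3358515
  3358515*16 + 3 = 53736243
  53736243*16 + 15 (F) = 859779903
Decimal = 859779903

859779903


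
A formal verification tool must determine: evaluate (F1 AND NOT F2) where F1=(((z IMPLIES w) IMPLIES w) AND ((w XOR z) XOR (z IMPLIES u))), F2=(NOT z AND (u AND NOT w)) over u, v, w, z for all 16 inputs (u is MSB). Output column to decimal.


F1 = (((z IMPLIES w) IMPLIES w) AND ((w XOR z) XOR (z IMPLIES u)))
F2 = (NOT z AND (u AND NOT w))
Counterexample to F1=>F2 is where F1=1 and F2=0.
Evaluate each row (bits = u,v,w,z, MSB first):
  row 0 [0000]: F1=0 F2=0 -> F1&~F2 -> 0
  row 1 [0001]: F1=1 F2=0 -> F1&~F2 -> 1
  row 2 [0010]: F1=0 F2=0 -> F1&~F2 -> 0
  row 3 [0011]: F1=0 F2=0 -> F1&~F2 -> 0
  row 4 [0100]: F1=0 F2=0 -> F1&~F2 -> 0
  row 5 [0101]: F1=1 F2=0 -> F1&~F2 -> 1
  row 6 [0110]: F1=0 F2=0 -> F1&~F2 -> 0
  row 7 [0111]: F1=0 F2=0 -> F1&~F2 -> 0
  row 8 [1000]: F1=0 F2=1 -> F1&~F2 -> 0
  row 9 [1001]: F1=0 F2=0 -> F1&~F2 -> 0
  row 10 [1010]: F1=0 F2=0 -> F1&~F2 -> 0
  row 11 [1011]: F1=1 F2=0 -> F1&~F2 -> 1
  row 12 [1100]: F1=0 F2=1 -> F1&~F2 -> 0
  row 13 [1101]: F1=0 F2=0 -> F1&~F2 -> 0
  row 14 [1110]: F1=0 F2=0 -> F1&~F2 -> 0
  row 15 [1111]: F1=1 F2=0 -> F1&~F2 -> 1
Full result column, 4 rows per line (u,v fixed per line; w,z runs 00..11 left to right):
  rows 0-3 [u,v=00]: 0100  = hex 4
  rows 4-7 [u,v=01]: 0100  = hex 4
  rows 8-11 [u,v=10]: 0001  = hex 1
  rows 12-15 [u,v=11]: 0001  = hex 1
Counterexample vector (row 0 .. row 15) = 0100010000010001
Output column grouped in 4s = 0100 0100 0001 0001 = 0x4411
Convert to decimal digit by digit (value = value*16 + digit):
  4 -> 4
  4*16 + 4 = 68
  68*16 + 1 = 1089
  1089*16 + 1 = 17425
Decimal = 17425

17425


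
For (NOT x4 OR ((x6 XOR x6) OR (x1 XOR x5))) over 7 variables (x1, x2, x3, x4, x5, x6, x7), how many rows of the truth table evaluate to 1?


Formula: (NOT x4 OR ((x6 XOR x6) OR (x1 XOR x5))) over 7 vars (128 rows)
Evaluate each row (x1, x2, x3, x4, x5, x6, x7 as bits, MSB first):
  row 0 [0000000]: (NOT 0 OR ((0 XOR 0) OR (0 XOR 0))) -> 1
  row 1 [0000001]: (NOT 0 OR ((0 XOR 0) OR (0 XOR 0))) -> 1
  row 2 [0000010]: (NOT 0 OR ((1 XOR 1) OR (0 XOR 0))) -> 1
  row 3 [0000011]: (NOT 0 OR ((1 XOR 1) OR (0 XOR 0))) -> 1
  row 4 [0000100]: (NOT 0 OR ((0 XOR 0) OR (0 XOR 1))) -> 1
  (every remaining row is evaluated the same way; all 128 results are listed next)
Full result column, 8 rows per line (x1,x2,x3,x4 fixed per line; x5,x6,x7 runs 000..111 left to right):
  rows 0-7 [x1,x2,x3,x4=0000]: 11111111  (ones: 8)
  rows 8-15 [x1,x2,x3,x4=0001]: 00001111  (ones: 4)
  rows 16-23 [x1,x2,x3,x4=0010]: 11111111  (ones: 8)
  rows 24-31 [x1,x2,x3,x4=0011]: 00001111  (ones: 4)
  rows 32-39 [x1,x2,x3,x4=0100]: 11111111  (ones: 8)
  rows 40-47 [x1,x2,x3,x4=0101]: 00001111  (ones: 4)
  rows 48-55 [x1,x2,x3,x4=0110]: 11111111  (ones: 8)
  rows 56-63 [x1,x2,x3,x4=0111]: 00001111  (ones: 4)
  rows 64-71 [x1,x2,x3,x4=1000]: 11111111  (ones: 8)
  rows 72-79 [x1,x2,x3,x4=1001]: 11110000  (ones: 4)
  rows 80-87 [x1,x2,x3,x4=1010]: 11111111  (ones: 8)
  rows 88-95 [x1,x2,x3,x4=1011]: 11110000  (ones: 4)
  rows 96-103 [x1,x2,x3,x4=1100]: 11111111  (ones: 8)
  rows 104-111 [x1,x2,x3,x4=1101]: 11110000  (ones: 4)
  rows 112-119 [x1,x2,x3,x4=1110]: 11111111  (ones: 8)
  rows 120-127 [x1,x2,x3,x4=1111]: 11110000  (ones: 4)
Count of 1-rows = 8+4+8+4+8+4+8+4+8+4+8+4+8+4+8+4 = 96

96


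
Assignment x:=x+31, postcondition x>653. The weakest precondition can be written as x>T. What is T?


Formula: wp(x:=E, P) = P[E/x] (substitute E for x in postcondition)
Step 1: Postcondition: x>653
Step 2: Substitute x+31 for x: x+31>653
Step 3: Solve for x: x > 653-31 = 622

622


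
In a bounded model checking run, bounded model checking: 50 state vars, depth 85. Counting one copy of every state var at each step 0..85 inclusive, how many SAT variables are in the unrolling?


BMC unrolls to depth k, creating one copy of each state var for steps 0..k.
Step count = 85 + 1 = 86 (steps 0 through 85)
Vars per step = 50
Total = 50 * 86 = 4300

4300


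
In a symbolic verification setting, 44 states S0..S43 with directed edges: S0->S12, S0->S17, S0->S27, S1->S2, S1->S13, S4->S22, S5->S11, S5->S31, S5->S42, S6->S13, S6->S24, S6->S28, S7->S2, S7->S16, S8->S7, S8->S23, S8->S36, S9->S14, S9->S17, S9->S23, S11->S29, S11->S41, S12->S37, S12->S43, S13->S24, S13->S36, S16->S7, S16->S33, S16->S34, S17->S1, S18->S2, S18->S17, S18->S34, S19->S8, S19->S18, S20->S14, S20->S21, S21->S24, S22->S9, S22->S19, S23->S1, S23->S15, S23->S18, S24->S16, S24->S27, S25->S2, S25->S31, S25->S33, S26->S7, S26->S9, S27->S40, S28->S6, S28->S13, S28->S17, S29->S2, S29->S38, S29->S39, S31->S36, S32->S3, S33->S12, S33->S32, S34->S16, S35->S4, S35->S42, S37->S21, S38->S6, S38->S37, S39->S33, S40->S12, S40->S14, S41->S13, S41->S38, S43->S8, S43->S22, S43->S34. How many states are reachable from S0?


BFS from S0:
  layer 0: {S0}
  layer 1: {S12, S17, S27}
  layer 2: {S1, S37, S40, S43}
  layer 3: {S2, S8, S13, S14, S21, S22, S34}
  layer 4: {S7, S9, S16, S19, S23, S24, S36}
  layer 5: {S15, S18, S33}
  layer 6: {S32}
  layer 7: {S3}
Reachable set: {S0, S1, S2, S3, S7, S8, S9, S12, S13, S14, S15, S16, S17, S18, S19, S21, S22, S23, S24, S27, S32, S33, S34, S36, S37, S40, S43}
Count = 27

27


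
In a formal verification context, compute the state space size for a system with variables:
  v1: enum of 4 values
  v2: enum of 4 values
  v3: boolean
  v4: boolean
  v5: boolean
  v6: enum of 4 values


State space = product of domain sizes of all variables.
Domain sizes:
  v1 (enum of 4 values): 4
  v2 (enum of 4 values): 4
  v3 (boolean): 2
  v4 (boolean): 2
  v5 (boolean): 2
  v6 (enum of 4 values): 4
Product = 4 * 4 * 2 * 2 * 2 * 4 = 512

512


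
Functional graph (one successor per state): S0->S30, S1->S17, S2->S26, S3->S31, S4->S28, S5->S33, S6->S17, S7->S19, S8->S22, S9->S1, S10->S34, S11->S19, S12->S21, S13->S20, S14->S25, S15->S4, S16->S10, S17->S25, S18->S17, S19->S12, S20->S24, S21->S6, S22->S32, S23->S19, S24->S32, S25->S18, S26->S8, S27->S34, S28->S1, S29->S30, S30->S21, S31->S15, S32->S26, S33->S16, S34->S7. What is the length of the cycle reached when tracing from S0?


Trace from S0 until a state repeats:
  S0 -> S30 -> S21 -> S6 -> S17 -> S25 -> S18 -> S17
S17 first seen at step 4, revisited at step 7.
Cycle length = 7 - 4 = 3

3


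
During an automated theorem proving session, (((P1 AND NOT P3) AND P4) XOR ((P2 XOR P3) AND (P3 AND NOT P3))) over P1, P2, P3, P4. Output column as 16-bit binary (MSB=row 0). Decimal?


Formula: (((P1 AND NOT P3) AND P4) XOR ((P2 XOR P3) AND (P3 AND NOT P3))) over P1, P2, P3, P4 (16 rows)
Evaluate each row (bits = P1,P2,P3,P4, MSB first):
  row 0 [0000]: (((0 AND NOT 0) AND 0) XOR ((0 XOR 0) AND (0 AND NOT 0))) -> 0
  row 1 [0001]: (((0 AND NOT 0) AND 1) XOR ((0 XOR 0) AND (0 AND NOT 0))) -> 0
  row 2 [0010]: (((0 AND NOT 1) AND 0) XOR ((0 XOR 1) AND (1 AND NOT 1))) -> 0
  row 3 [0011]: (((0 AND NOT 1) AND 1) XOR ((0 XOR 1) AND (1 AND NOT 1))) -> 0
  row 4 [0100]: (((0 AND NOT 0) AND 0) XOR ((1 XOR 0) AND (0 AND NOT 0))) -> 0
  row 5 [0101]: (((0 AND NOT 0) AND 1) XOR ((1 XOR 0) AND (0 AND NOT 0))) -> 0
  row 6 [0110]: (((0 AND NOT 1) AND 0) XOR ((1 XOR 1) AND (1 AND NOT 1))) -> 0
  row 7 [0111]: (((0 AND NOT 1) AND 1) XOR ((1 XOR 1) AND (1 AND NOT 1))) -> 0
  row 8 [1000]: (((1 AND NOT 0) AND 0) XOR ((0 XOR 0) AND (0 AND NOT 0))) -> 0
  row 9 [1001]: (((1 AND NOT 0) AND 1) XOR ((0 XOR 0) AND (0 AND NOT 0))) -> 1
  row 10 [1010]: (((1 AND NOT 1) AND 0) XOR ((0 XOR 1) AND (1 AND NOT 1))) -> 0
  row 11 [1011]: (((1 AND NOT 1) AND 1) XOR ((0 XOR 1) AND (1 AND NOT 1))) -> 0
  row 12 [1100]: (((1 AND NOT 0) AND 0) XOR ((1 XOR 0) AND (0 AND NOT 0))) -> 0
  row 13 [1101]: (((1 AND NOT 0) AND 1) XOR ((1 XOR 0) AND (0 AND NOT 0))) -> 1
  row 14 [1110]: (((1 AND NOT 1) AND 0) XOR ((1 XOR 1) AND (1 AND NOT 1))) -> 0
  row 15 [1111]: (((1 AND NOT 1) AND 1) XOR ((1 XOR 1) AND (1 AND NOT 1))) -> 0
Full result column, 4 rows per line (P1,P2 fixed per line; P3,P4 runs 00..11 left to right):
  rows 0-3 [P1,P2=00]: 0000  = hex 0
  rows 4-7 [P1,P2=01]: 0000  = hex 0
  rows 8-11 [P1,P2=10]: 0100  = hex 4
  rows 12-15 [P1,P2=11]: 0100  = hex 4
Output column (row 0 .. row 15) = 0000000001000100
Output column grouped in 4s = 0000 0000 0100 0100 = 0x0044
Convert to decimal digit by digit (value = value*16 + digit):
  0 -> 0
  0*16 + 0 = 0
  0*16 + 4 = 4
  4*16 + 4 = 68
Decimal = 68

68


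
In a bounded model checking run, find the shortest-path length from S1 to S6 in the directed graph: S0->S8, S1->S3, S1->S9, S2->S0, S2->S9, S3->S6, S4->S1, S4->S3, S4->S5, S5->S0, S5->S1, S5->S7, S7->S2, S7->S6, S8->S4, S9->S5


BFS layer-by-layer from S1:
  dist 0: {S1}
  dist 1: {S3, S9}
  dist 2: {S5, S6}
  -> S6 reached at distance 2
Shortest path length = 2

2


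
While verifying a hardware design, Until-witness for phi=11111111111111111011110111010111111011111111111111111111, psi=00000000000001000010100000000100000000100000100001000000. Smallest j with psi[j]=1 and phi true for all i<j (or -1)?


(phi U psi) at 0: need smallest j with psi[j]=1 and phi[i]=1 for all i in [0,j).
Scan from step 0:
  step 0: phi=1, psi=0 -> continue
  step 1: phi=1, psi=0 -> continue
  step 2: phi=1, psi=0 -> continue
  step 3: phi=1, psi=0 -> continue
  step 13: psi=1 and phi held for [0,13) -> witness found
Witness step = 13

13


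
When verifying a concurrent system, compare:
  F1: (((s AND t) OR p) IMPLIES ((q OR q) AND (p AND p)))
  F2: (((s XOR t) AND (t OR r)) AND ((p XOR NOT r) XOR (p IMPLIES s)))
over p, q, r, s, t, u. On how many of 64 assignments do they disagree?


F1 = (((s AND t) OR p) IMPLIES ((q OR q) AND (p AND p)))
F2 = (((s XOR t) AND (t OR r)) AND ((p XOR NOT r) XOR (p IMPLIES s)))
Evaluate both on each of 64 rows (bits = p,q,r,s,t,u):
  row 0 [000000]: F1=1 F2=0 (differ) -> 1
  row 1 [000001]: F1=1 F2=0 (differ) -> 1
  row 2 [000010]: F1=1 F2=0 (differ) -> 1
  row 3 [000011]: F1=1 F2=0 (differ) -> 1
  row 4 [000100]: F1=1 F2=0 (differ) -> 1
  (every remaining row is evaluated the same way; all 64 results are listed next)
Full result column, 8 rows per line (p,q,r fixed per line; s,t,u runs 000..111 left to right):
  rows 0-7 [p,q,r=000]: 11111100  (ones: 6)
  rows 8-15 [p,q,r=001]: 11000000  (ones: 2)
  rows 16-23 [p,q,r=010]: 11111100  (ones: 6)
  rows 24-31 [p,q,r=011]: 11000000  (ones: 2)
  rows 32-39 [p,q,r=100]: 00000000  (ones: 0)
  rows 40-47 [p,q,r=101]: 00110000  (ones: 2)
  rows 48-55 [p,q,r=110]: 11111111  (ones: 8)
  rows 56-63 [p,q,r=111]: 11001111  (ones: 6)
Disagreements = 6+2+6+2+0+2+8+6 = 32

32


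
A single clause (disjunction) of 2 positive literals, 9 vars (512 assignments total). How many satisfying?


Step 1: Total=2^9=512
Step 2: Unsat when all 2 false: 2^7=128
Step 3: Sat=512-128=384

384


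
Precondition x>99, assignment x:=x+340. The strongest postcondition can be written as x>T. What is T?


Formula: sp(P, x:=E) = exists old_x. (x = E[old_x/x]) AND P[old_x/x] (old_x is the value of x before the assignment; eliminate old_x by solving x = E[old_x/x] for old_x)
Step 1: Precondition P: x>99, i.e. old_x > 99
Step 2: Assignment gives x = old_x + 340, so old_x = x - 340
Step 3: Substitute into P: x - 340 > 99
Step 4: Simplify: x > 99+340 = 439

439


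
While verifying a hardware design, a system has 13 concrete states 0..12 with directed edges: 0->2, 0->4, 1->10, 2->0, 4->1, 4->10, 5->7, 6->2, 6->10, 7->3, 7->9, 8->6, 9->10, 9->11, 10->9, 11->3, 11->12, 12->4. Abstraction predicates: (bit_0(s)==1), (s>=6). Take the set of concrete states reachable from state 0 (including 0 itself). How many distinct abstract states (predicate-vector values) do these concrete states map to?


BFS from 0:
Concrete reachable: {0, 1, 2, 3, 4, 9, 10, 11, 12}
Abstract via predicates (bit_0(s)==1), (s>=6):
  (0,0) <- {0, 2, 4}
  (0,1) <- {10, 12}
  (1,0) <- {1, 3}
  (1,1) <- {9, 11}
Distinct abstract states = 4

4


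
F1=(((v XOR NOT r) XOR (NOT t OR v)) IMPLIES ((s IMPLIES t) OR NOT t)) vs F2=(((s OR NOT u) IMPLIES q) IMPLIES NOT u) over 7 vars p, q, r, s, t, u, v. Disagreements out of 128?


F1 = (((v XOR NOT r) XOR (NOT t OR v)) IMPLIES ((s IMPLIES t) OR NOT t))
F2 = (((s OR NOT u) IMPLIES q) IMPLIES NOT u)
Evaluate both on each of 128 rows (bits = p,q,r,s,t,u,v):
  row 0 [0000000]: F1=1 F2=1 -> 0
  row 1 [0000001]: F1=1 F2=1 -> 0
  row 2 [0000010]: F1=1 F2=0 (differ) -> 1
  row 3 [0000011]: F1=1 F2=0 (differ) -> 1
  row 4 [0000100]: F1=1 F2=1 -> 0
  (every remaining row is evaluated the same way; all 128 results are listed next)
Full result column, 8 rows per line (p,q,r,s fixed per line; t,u,v runs 000..111 left to right):
  rows 0-7 [p,q,r,s=0000]: 00110011  (ones: 4)
  rows 8-15 [p,q,r,s=0001]: 00000000  (ones: 0)
  rows 16-23 [p,q,r,s=0010]: 00110011  (ones: 4)
  rows 24-31 [p,q,r,s=0011]: 00000000  (ones: 0)
  rows 32-39 [p,q,r,s=0100]: 00110011  (ones: 4)
  rows 40-47 [p,q,r,s=0101]: 00110011  (ones: 4)
  rows 48-55 [p,q,r,s=0110]: 00110011  (ones: 4)
  rows 56-63 [p,q,r,s=0111]: 00110011  (ones: 4)
  rows 64-71 [p,q,r,s=1000]: 00110011  (ones: 4)
  rows 72-79 [p,q,r,s=1001]: 00000000  (ones: 0)
  rows 80-87 [p,q,r,s=1010]: 00110011  (ones: 4)
  rows 88-95 [p,q,r,s=1011]: 00000000  (ones: 0)
  rows 96-103 [p,q,r,s=1100]: 00110011  (ones: 4)
  rows 104-111 [p,q,r,s=1101]: 00110011  (ones: 4)
  rows 112-119 [p,q,r,s=1110]: 00110011  (ones: 4)
  rows 120-127 [p,q,r,s=1111]: 00110011  (ones: 4)
Disagreements = 4+0+4+0+4+4+4+4+4+0+4+0+4+4+4+4 = 48

48


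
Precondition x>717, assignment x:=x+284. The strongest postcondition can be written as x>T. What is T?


Formula: sp(P, x:=E) = exists old_x. (x = E[old_x/x]) AND P[old_x/x] (old_x is the value of x before the assignment; eliminate old_x by solving x = E[old_x/x] for old_x)
Step 1: Precondition P: x>717, i.e. old_x > 717
Step 2: Assignment gives x = old_x + 284, so old_x = x - 284
Step 3: Substitute into P: x - 284 > 717
Step 4: Simplify: x > 717+284 = 1001

1001


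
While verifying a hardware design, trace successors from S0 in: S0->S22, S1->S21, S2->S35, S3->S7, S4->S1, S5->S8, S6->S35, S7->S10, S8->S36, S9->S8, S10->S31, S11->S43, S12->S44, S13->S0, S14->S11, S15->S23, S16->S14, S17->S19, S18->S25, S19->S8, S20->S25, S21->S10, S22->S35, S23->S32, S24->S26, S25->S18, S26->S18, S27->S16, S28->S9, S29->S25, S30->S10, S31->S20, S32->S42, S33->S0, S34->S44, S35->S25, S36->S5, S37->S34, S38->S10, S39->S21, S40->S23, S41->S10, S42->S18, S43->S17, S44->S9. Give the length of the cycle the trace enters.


Trace from S0 until a state repeats:
  S0 -> S22 -> S35 -> S25 -> S18 -> S25
S25 first seen at step 3, revisited at step 5.
Cycle length = 5 - 3 = 2

2


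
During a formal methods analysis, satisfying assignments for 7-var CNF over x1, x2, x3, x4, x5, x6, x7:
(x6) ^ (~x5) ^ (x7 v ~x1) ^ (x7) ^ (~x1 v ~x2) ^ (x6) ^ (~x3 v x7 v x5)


CNF with 7 clauses over 7 vars (128 assignments).
An assignment satisfies CNF iff every clause has >=1 true literal.
Check each row (bits = x1,x2,x3,x4,x5,x6,x7; clause T/F shown):
  row 0 [0000000]: clauses=FTTFTFT -> 0
  row 1 [0000001]: clauses=FTTTTFT -> 0
  row 2 [0000010]: clauses=TTTFTTT -> 0
  row 3 [0000011]: clauses=TTTTTTT -> 1
  row 4 [0000100]: clauses=FFTFTFT -> 0
  (every remaining row is evaluated the same way; all 128 results are listed next)
Full result column, 8 rows per line (x1,x2,x3,x4 fixed per line; x5,x6,x7 runs 000..111 left to right):
  rows 0-7 [x1,x2,x3,x4=0000]: 00010000  (ones: 1)
  rows 8-15 [x1,x2,x3,x4=0001]: 00010000  (ones: 1)
  rows 16-23 [x1,x2,x3,x4=0010]: 00010000  (ones: 1)
  rows 24-31 [x1,x2,x3,x4=0011]: 00010000  (ones: 1)
  rows 32-39 [x1,x2,x3,x4=0100]: 00010000  (ones: 1)
  rows 40-47 [x1,x2,x3,x4=0101]: 00010000  (ones: 1)
  rows 48-55 [x1,x2,x3,x4=0110]: 00010000  (ones: 1)
  rows 56-63 [x1,x2,x3,x4=0111]: 00010000  (ones: 1)
  rows 64-71 [x1,x2,x3,x4=1000]: 00010000  (ones: 1)
  rows 72-79 [x1,x2,x3,x4=1001]: 00010000  (ones: 1)
  rows 80-87 [x1,x2,x3,x4=1010]: 00010000  (ones: 1)
  rows 88-95 [x1,x2,x3,x4=1011]: 00010000  (ones: 1)
  rows 96-103 [x1,x2,x3,x4=1100]: 00000000  (ones: 0)
  rows 104-111 [x1,x2,x3,x4=1101]: 00000000  (ones: 0)
  rows 112-119 [x1,x2,x3,x4=1110]: 00000000  (ones: 0)
  rows 120-127 [x1,x2,x3,x4=1111]: 00000000  (ones: 0)
Satisfying assignments = 1+1+1+1+1+1+1+1+1+1+1+1+0+0+0+0 = 12

12


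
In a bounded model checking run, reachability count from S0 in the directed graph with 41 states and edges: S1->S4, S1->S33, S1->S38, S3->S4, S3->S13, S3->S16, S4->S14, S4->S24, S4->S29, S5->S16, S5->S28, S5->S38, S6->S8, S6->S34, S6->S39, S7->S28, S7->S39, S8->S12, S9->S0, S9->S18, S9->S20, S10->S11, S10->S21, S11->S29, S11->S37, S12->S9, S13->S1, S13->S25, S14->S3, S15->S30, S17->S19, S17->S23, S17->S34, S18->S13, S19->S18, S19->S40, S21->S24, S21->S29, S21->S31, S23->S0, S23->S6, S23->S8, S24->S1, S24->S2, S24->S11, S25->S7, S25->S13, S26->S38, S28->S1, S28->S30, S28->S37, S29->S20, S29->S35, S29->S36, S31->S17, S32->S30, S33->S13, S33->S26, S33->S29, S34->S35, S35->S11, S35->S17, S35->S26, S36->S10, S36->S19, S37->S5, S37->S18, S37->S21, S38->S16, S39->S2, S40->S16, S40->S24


BFS from S0:
  layer 0: {S0}
Reachable set: {S0}
Count = 1

1


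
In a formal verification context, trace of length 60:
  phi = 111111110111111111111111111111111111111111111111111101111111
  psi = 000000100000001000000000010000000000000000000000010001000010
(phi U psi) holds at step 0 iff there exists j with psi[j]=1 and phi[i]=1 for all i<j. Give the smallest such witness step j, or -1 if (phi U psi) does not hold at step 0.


(phi U psi) at 0: need smallest j with psi[j]=1 and phi[i]=1 for all i in [0,j).
Scan from step 0:
  step 0: phi=1, psi=0 -> continue
  step 1: phi=1, psi=0 -> continue
  step 2: phi=1, psi=0 -> continue
  step 3: phi=1, psi=0 -> continue
  step 6: psi=1 and phi held for [0,6) -> witness found
Witness step = 6

6


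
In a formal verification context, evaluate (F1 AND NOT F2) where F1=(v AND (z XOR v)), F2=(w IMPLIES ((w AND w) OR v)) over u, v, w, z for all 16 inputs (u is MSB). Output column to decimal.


F1 = (v AND (z XOR v))
F2 = (w IMPLIES ((w AND w) OR v))
Counterexample to F1=>F2 is where F1=1 and F2=0.
Evaluate each row (bits = u,v,w,z, MSB first):
  row 0 [0000]: F1=0 F2=1 -> F1&~F2 -> 0
  row 1 [0001]: F1=0 F2=1 -> F1&~F2 -> 0
  row 2 [0010]: F1=0 F2=1 -> F1&~F2 -> 0
  row 3 [0011]: F1=0 F2=1 -> F1&~F2 -> 0
  row 4 [0100]: F1=1 F2=1 -> F1&~F2 -> 0
  row 5 [0101]: F1=0 F2=1 -> F1&~F2 -> 0
  row 6 [0110]: F1=1 F2=1 -> F1&~F2 -> 0
  row 7 [0111]: F1=0 F2=1 -> F1&~F2 -> 0
  row 8 [1000]: F1=0 F2=1 -> F1&~F2 -> 0
  row 9 [1001]: F1=0 F2=1 -> F1&~F2 -> 0
  row 10 [1010]: F1=0 F2=1 -> F1&~F2 -> 0
  row 11 [1011]: F1=0 F2=1 -> F1&~F2 -> 0
  row 12 [1100]: F1=1 F2=1 -> F1&~F2 -> 0
  row 13 [1101]: F1=0 F2=1 -> F1&~F2 -> 0
  row 14 [1110]: F1=1 F2=1 -> F1&~F2 -> 0
  row 15 [1111]: F1=0 F2=1 -> F1&~F2 -> 0
Full result column, 4 rows per line (u,v fixed per line; w,z runs 00..11 left to right):
  rows 0-3 [u,v=00]: 0000  = hex 0
  rows 4-7 [u,v=01]: 0000  = hex 0
  rows 8-11 [u,v=10]: 0000  = hex 0
  rows 12-15 [u,v=11]: 0000  = hex 0
Counterexample vector (row 0 .. row 15) = 0000000000000000
Output column grouped in 4s = 0000 0000 0000 0000 = 0x0000
Convert to decimal digit by digit (value = value*16 + digit):
  0 -> 0
  0*16 + 0 = 0
  0*16 + 0 = 0
  0*16 + 0 = 0
Decimal = 0

0


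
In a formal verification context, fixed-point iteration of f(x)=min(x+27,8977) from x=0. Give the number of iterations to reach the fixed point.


Step 1: x=0, cap=8977, increment=27
Step 2: x grows by 27 each step until capped at 8977; fixed point is x=8977
Step 3: iterations = ceil(8977/27) = 333

333


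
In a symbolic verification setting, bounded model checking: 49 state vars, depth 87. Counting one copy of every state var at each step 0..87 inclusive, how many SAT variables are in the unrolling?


BMC unrolls to depth k, creating one copy of each state var for steps 0..k.
Step count = 87 + 1 = 88 (steps 0 through 87)
Vars per step = 49
Total = 49 * 88 = 4312

4312


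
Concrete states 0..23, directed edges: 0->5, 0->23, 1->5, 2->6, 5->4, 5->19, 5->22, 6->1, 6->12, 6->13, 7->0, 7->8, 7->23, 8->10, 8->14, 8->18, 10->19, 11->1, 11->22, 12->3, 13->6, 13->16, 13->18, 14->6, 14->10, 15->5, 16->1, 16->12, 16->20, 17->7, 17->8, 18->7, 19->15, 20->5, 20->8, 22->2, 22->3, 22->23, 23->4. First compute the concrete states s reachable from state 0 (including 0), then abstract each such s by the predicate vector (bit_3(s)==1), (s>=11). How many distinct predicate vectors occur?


BFS from 0:
Concrete reachable: {0, 1, 2, 3, 4, 5, 6, 7, 8, 10, 12, 13, 14, 15, 16, 18, 19, 20, 22, 23}
Abstract via predicates (bit_3(s)==1), (s>=11):
  (0,0) <- {0, 1, 2, 3, 4, 5, 6, 7}
  (0,1) <- {16, 18, 19, 20, 22, 23}
  (1,0) <- {8, 10}
  (1,1) <- {12, 13, 14, 15}
Distinct abstract states = 4

4


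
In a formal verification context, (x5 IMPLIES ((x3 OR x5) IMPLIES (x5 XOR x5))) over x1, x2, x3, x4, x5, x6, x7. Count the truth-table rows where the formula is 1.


Formula: (x5 IMPLIES ((x3 OR x5) IMPLIES (x5 XOR x5))) over 7 vars (128 rows)
Evaluate each row (x1, x2, x3, x4, x5, x6, x7 as bits, MSB first):
  row 0 [0000000]: (0 IMPLIES ((0 OR 0) IMPLIES (0 XOR 0))) -> 1
  row 1 [0000001]: (0 IMPLIES ((0 OR 0) IMPLIES (0 XOR 0))) -> 1
  row 2 [0000010]: (0 IMPLIES ((0 OR 0) IMPLIES (0 XOR 0))) -> 1
  row 3 [0000011]: (0 IMPLIES ((0 OR 0) IMPLIES (0 XOR 0))) -> 1
  row 4 [0000100]: (1 IMPLIES ((0 OR 1) IMPLIES (1 XOR 1))) -> 0
  (every remaining row is evaluated the same way; all 128 results are listed next)
Full result column, 8 rows per line (x1,x2,x3,x4 fixed per line; x5,x6,x7 runs 000..111 left to right):
  rows 0-7 [x1,x2,x3,x4=0000]: 11110000  (ones: 4)
  rows 8-15 [x1,x2,x3,x4=0001]: 11110000  (ones: 4)
  rows 16-23 [x1,x2,x3,x4=0010]: 11110000  (ones: 4)
  rows 24-31 [x1,x2,x3,x4=0011]: 11110000  (ones: 4)
  rows 32-39 [x1,x2,x3,x4=0100]: 11110000  (ones: 4)
  rows 40-47 [x1,x2,x3,x4=0101]: 11110000  (ones: 4)
  rows 48-55 [x1,x2,x3,x4=0110]: 11110000  (ones: 4)
  rows 56-63 [x1,x2,x3,x4=0111]: 11110000  (ones: 4)
  rows 64-71 [x1,x2,x3,x4=1000]: 11110000  (ones: 4)
  rows 72-79 [x1,x2,x3,x4=1001]: 11110000  (ones: 4)
  rows 80-87 [x1,x2,x3,x4=1010]: 11110000  (ones: 4)
  rows 88-95 [x1,x2,x3,x4=1011]: 11110000  (ones: 4)
  rows 96-103 [x1,x2,x3,x4=1100]: 11110000  (ones: 4)
  rows 104-111 [x1,x2,x3,x4=1101]: 11110000  (ones: 4)
  rows 112-119 [x1,x2,x3,x4=1110]: 11110000  (ones: 4)
  rows 120-127 [x1,x2,x3,x4=1111]: 11110000  (ones: 4)
Count of 1-rows = 4+4+4+4+4+4+4+4+4+4+4+4+4+4+4+4 = 64

64


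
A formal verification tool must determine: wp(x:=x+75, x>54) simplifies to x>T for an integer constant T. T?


Formula: wp(x:=E, P) = P[E/x] (substitute E for x in postcondition)
Step 1: Postcondition: x>54
Step 2: Substitute x+75 for x: x+75>54
Step 3: Solve for x: x > 54-75 = -21

-21


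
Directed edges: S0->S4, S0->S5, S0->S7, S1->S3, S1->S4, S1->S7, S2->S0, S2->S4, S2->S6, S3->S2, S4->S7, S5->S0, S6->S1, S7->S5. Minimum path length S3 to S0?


BFS layer-by-layer from S3:
  dist 0: {S3}
  dist 1: {S2}
  dist 2: {S0, S4, S6}
  -> S0 reached at distance 2
Shortest path length = 2

2


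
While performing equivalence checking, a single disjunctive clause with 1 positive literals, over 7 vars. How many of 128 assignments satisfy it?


Step 1: Total=2^7=128
Step 2: Unsat when all 1 false: 2^6=64
Step 3: Sat=128-64=64

64


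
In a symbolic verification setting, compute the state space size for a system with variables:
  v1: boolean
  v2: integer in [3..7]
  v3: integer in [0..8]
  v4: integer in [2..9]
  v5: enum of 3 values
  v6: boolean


State space = product of domain sizes of all variables.
Domain sizes:
  v1 (boolean): 2
  v2 (integer in [3..7]): 5
  v3 (integer in [0..8]): 9
  v4 (integer in [2..9]): 8
  v5 (enum of 3 values): 3
  v6 (boolean): 2
Product = 2 * 5 * 9 * 8 * 3 * 2 = 4320

4320


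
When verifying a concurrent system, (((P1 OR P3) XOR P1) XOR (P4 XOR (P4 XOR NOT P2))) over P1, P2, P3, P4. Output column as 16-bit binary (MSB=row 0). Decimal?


Formula: (((P1 OR P3) XOR P1) XOR (P4 XOR (P4 XOR NOT P2))) over P1, P2, P3, P4 (16 rows)
Evaluate each row (bits = P1,P2,P3,P4, MSB first):
  row 0 [0000]: (((0 OR 0) XOR 0) XOR (0 XOR (0 XOR NOT 0))) -> 1
  row 1 [0001]: (((0 OR 0) XOR 0) XOR (1 XOR (1 XOR NOT 0))) -> 1
  row 2 [0010]: (((0 OR 1) XOR 0) XOR (0 XOR (0 XOR NOT 0))) -> 0
  row 3 [0011]: (((0 OR 1) XOR 0) XOR (1 XOR (1 XOR NOT 0))) -> 0
  row 4 [0100]: (((0 OR 0) XOR 0) XOR (0 XOR (0 XOR NOT 1))) -> 0
  row 5 [0101]: (((0 OR 0) XOR 0) XOR (1 XOR (1 XOR NOT 1))) -> 0
  row 6 [0110]: (((0 OR 1) XOR 0) XOR (0 XOR (0 XOR NOT 1))) -> 1
  row 7 [0111]: (((0 OR 1) XOR 0) XOR (1 XOR (1 XOR NOT 1))) -> 1
  row 8 [1000]: (((1 OR 0) XOR 1) XOR (0 XOR (0 XOR NOT 0))) -> 1
  row 9 [1001]: (((1 OR 0) XOR 1) XOR (1 XOR (1 XOR NOT 0))) -> 1
  row 10 [1010]: (((1 OR 1) XOR 1) XOR (0 XOR (0 XOR NOT 0))) -> 1
  row 11 [1011]: (((1 OR 1) XOR 1) XOR (1 XOR (1 XOR NOT 0))) -> 1
  row 12 [1100]: (((1 OR 0) XOR 1) XOR (0 XOR (0 XOR NOT 1))) -> 0
  row 13 [1101]: (((1 OR 0) XOR 1) XOR (1 XOR (1 XOR NOT 1))) -> 0
  row 14 [1110]: (((1 OR 1) XOR 1) XOR (0 XOR (0 XOR NOT 1))) -> 0
  row 15 [1111]: (((1 OR 1) XOR 1) XOR (1 XOR (1 XOR NOT 1))) -> 0
Full result column, 4 rows per line (P1,P2 fixed per line; P3,P4 runs 00..11 left to right):
  rows 0-3 [P1,P2=00]: 1100  = hex C
  rows 4-7 [P1,P2=01]: 0011  = hex 3
  rows 8-11 [P1,P2=10]: 1111  = hex F
  rows 12-15 [P1,P2=11]: 0000  = hex 0
Output column (row 0 .. row 15) = 1100001111110000
Output column grouped in 4s = 1100 0011 1111 0000 = 0xC3F0
Convert to decimal digit by digit (value = value*16 + digit):
  C -> 12
  12*16 + 3 = 195
  195*16 + 15 (F) = 3135
  3135*16 + 0 = 50160
Decimal = 50160

50160


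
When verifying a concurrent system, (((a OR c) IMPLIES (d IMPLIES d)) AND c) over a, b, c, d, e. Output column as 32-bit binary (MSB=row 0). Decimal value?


Formula: (((a OR c) IMPLIES (d IMPLIES d)) AND c) over a, b, c, d, e (32 rows)
Evaluate each row (bits = a,b,c,d,e, MSB first):
  row 0 [00000]: (((0 OR 0) IMPLIES (0 IMPLIES 0)) AND 0) -> 0
  row 1 [00001]: (((0 OR 0) IMPLIES (0 IMPLIES 0)) AND 0) -> 0
  row 2 [00010]: (((0 OR 0) IMPLIES (1 IMPLIES 1)) AND 0) -> 0
  row 3 [00011]: (((0 OR 0) IMPLIES (1 IMPLIES 1)) AND 0) -> 0
  row 4 [00100]: (((0 OR 1) IMPLIES (0 IMPLIES 0)) AND 1) -> 1
  row 5 [00101]: (((0 OR 1) IMPLIES (0 IMPLIES 0)) AND 1) -> 1
  row 6 [00110]: (((0 OR 1) IMPLIES (1 IMPLIES 1)) AND 1) -> 1
  row 7 [00111]: (((0 OR 1) IMPLIES (1 IMPLIES 1)) AND 1) -> 1
  row 8 [01000]: (((0 OR 0) IMPLIES (0 IMPLIES 0)) AND 0) -> 0
  row 9 [01001]: (((0 OR 0) IMPLIES (0 IMPLIES 0)) AND 0) -> 0
  row 10 [01010]: (((0 OR 0) IMPLIES (1 IMPLIES 1)) AND 0) -> 0
  row 11 [01011]: (((0 OR 0) IMPLIES (1 IMPLIES 1)) AND 0) -> 0
  row 12 [01100]: (((0 OR 1) IMPLIES (0 IMPLIES 0)) AND 1) -> 1
  row 13 [01101]: (((0 OR 1) IMPLIES (0 IMPLIES 0)) AND 1) -> 1
  row 14 [01110]: (((0 OR 1) IMPLIES (1 IMPLIES 1)) AND 1) -> 1
  row 15 [01111]: (((0 OR 1) IMPLIES (1 IMPLIES 1)) AND 1) -> 1
  row 16 [10000]: (((1 OR 0) IMPLIES (0 IMPLIES 0)) AND 0) -> 0
  row 17 [10001]: (((1 OR 0) IMPLIES (0 IMPLIES 0)) AND 0) -> 0
  row 18 [10010]: (((1 OR 0) IMPLIES (1 IMPLIES 1)) AND 0) -> 0
  row 19 [10011]: (((1 OR 0) IMPLIES (1 IMPLIES 1)) AND 0) -> 0
  row 20 [10100]: (((1 OR 1) IMPLIES (0 IMPLIES 0)) AND 1) -> 1
  row 21 [10101]: (((1 OR 1) IMPLIES (0 IMPLIES 0)) AND 1) -> 1
  row 22 [10110]: (((1 OR 1) IMPLIES (1 IMPLIES 1)) AND 1) -> 1
  row 23 [10111]: (((1 OR 1) IMPLIES (1 IMPLIES 1)) AND 1) -> 1
  row 24 [11000]: (((1 OR 0) IMPLIES (0 IMPLIES 0)) AND 0) -> 0
  row 25 [11001]: (((1 OR 0) IMPLIES (0 IMPLIES 0)) AND 0) -> 0
  row 26 [11010]: (((1 OR 0) IMPLIES (1 IMPLIES 1)) AND 0) -> 0
  row 27 [11011]: (((1 OR 0) IMPLIES (1 IMPLIES 1)) AND 0) -> 0
  row 28 [11100]: (((1 OR 1) IMPLIES (0 IMPLIES 0)) AND 1) -> 1
  row 29 [11101]: (((1 OR 1) IMPLIES (0 IMPLIES 0)) AND 1) -> 1
  row 30 [11110]: (((1 OR 1) IMPLIES (1 IMPLIES 1)) AND 1) -> 1
  row 31 [11111]: (((1 OR 1) IMPLIES (1 IMPLIES 1)) AND 1) -> 1
Full result column, 4 rows per line (a,b,c fixed per line; d,e runs 00..11 left to right):
  rows 0-3 [a,b,c=000]: 0000  = hex 0
  rows 4-7 [a,b,c=001]: 1111  = hex F
  rows 8-11 [a,b,c=010]: 0000  = hex 0
  rows 12-15 [a,b,c=011]: 1111  = hex F
  rows 16-19 [a,b,c=100]: 0000  = hex 0
  rows 20-23 [a,b,c=101]: 1111  = hex F
  rows 24-27 [a,b,c=110]: 0000  = hex 0
  rows 28-31 [a,b,c=111]: 1111  = hex F
Output column (row 0 .. row 31) = 00001111000011110000111100001111
Output column grouped in 4s = 0000 1111 0000 1111 0000 1111 0000 1111 = 0x0F0F0F0F
Convert to decimal digit by digit (value = value*16 + digit):
  0 -> 0
  0*16 + 15 (F) = 15
  15*16 + 0 = 240
  240*16 + 15 (F) = 3855
  3855*16 + 0 = 61680
  61680*16 + 15 (F) = 986895
  986895*16 + 0 = 15790320
  15790320*16 + 15 (F) = 252645135
Decimal = 252645135

252645135


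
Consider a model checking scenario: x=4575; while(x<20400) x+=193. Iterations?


Step 1: x goes from 4575 toward 20400 by 193; the body runs while x<20400, so iterations = ceil((bound-start)/step)
Step 2: Distance=15825
Step 3: ceil(15825/193)=82

82


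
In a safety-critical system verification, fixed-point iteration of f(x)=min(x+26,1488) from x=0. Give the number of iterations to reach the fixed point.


Step 1: x=0, cap=1488, increment=26
Step 2: x grows by 26 each step until capped at 1488; fixed point is x=1488
Step 3: iterations = ceil(1488/26) = 58

58


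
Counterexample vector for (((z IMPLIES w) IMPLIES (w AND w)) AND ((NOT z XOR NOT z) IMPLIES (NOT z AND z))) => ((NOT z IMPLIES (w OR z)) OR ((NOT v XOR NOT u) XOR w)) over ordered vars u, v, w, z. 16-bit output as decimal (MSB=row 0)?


F1 = (((z IMPLIES w) IMPLIES (w AND w)) AND ((NOT z XOR NOT z) IMPLIES (NOT z AND z)))
F2 = ((NOT z IMPLIES (w OR z)) OR ((NOT v XOR NOT u) XOR w))
Counterexample to F1=>F2 is where F1=1 and F2=0.
Evaluate each row (bits = u,v,w,z, MSB first):
  row 0 [0000]: F1=0 F2=0 -> F1&~F2 -> 0
  row 1 [0001]: F1=1 F2=1 -> F1&~F2 -> 0
  row 2 [0010]: F1=1 F2=1 -> F1&~F2 -> 0
  row 3 [0011]: F1=1 F2=1 -> F1&~F2 -> 0
  row 4 [0100]: F1=0 F2=1 -> F1&~F2 -> 0
  row 5 [0101]: F1=1 F2=1 -> F1&~F2 -> 0
  row 6 [0110]: F1=1 F2=1 -> F1&~F2 -> 0
  row 7 [0111]: F1=1 F2=1 -> F1&~F2 -> 0
  row 8 [1000]: F1=0 F2=1 -> F1&~F2 -> 0
  row 9 [1001]: F1=1 F2=1 -> F1&~F2 -> 0
  row 10 [1010]: F1=1 F2=1 -> F1&~F2 -> 0
  row 11 [1011]: F1=1 F2=1 -> F1&~F2 -> 0
  row 12 [1100]: F1=0 F2=0 -> F1&~F2 -> 0
  row 13 [1101]: F1=1 F2=1 -> F1&~F2 -> 0
  row 14 [1110]: F1=1 F2=1 -> F1&~F2 -> 0
  row 15 [1111]: F1=1 F2=1 -> F1&~F2 -> 0
Full result column, 4 rows per line (u,v fixed per line; w,z runs 00..11 left to right):
  rows 0-3 [u,v=00]: 0000  = hex 0
  rows 4-7 [u,v=01]: 0000  = hex 0
  rows 8-11 [u,v=10]: 0000  = hex 0
  rows 12-15 [u,v=11]: 0000  = hex 0
Counterexample vector (row 0 .. row 15) = 0000000000000000
Output column grouped in 4s = 0000 0000 0000 0000 = 0x0000
Convert to decimal digit by digit (value = value*16 + digit):
  0 -> 0
  0*16 + 0 = 0
  0*16 + 0 = 0
  0*16 + 0 = 0
Decimal = 0

0


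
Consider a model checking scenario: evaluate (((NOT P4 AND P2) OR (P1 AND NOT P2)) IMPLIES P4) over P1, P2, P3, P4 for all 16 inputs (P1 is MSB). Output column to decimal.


Formula: (((NOT P4 AND P2) OR (P1 AND NOT P2)) IMPLIES P4) over P1, P2, P3, P4 (16 rows)
Evaluate each row (bits = P1,P2,P3,P4, MSB first):
  row 0 [0000]: (((NOT 0 AND 0) OR (0 AND NOT 0)) IMPLIES 0) -> 1
  row 1 [0001]: (((NOT 1 AND 0) OR (0 AND NOT 0)) IMPLIES 1) -> 1
  row 2 [0010]: (((NOT 0 AND 0) OR (0 AND NOT 0)) IMPLIES 0) -> 1
  row 3 [0011]: (((NOT 1 AND 0) OR (0 AND NOT 0)) IMPLIES 1) -> 1
  row 4 [0100]: (((NOT 0 AND 1) OR (0 AND NOT 1)) IMPLIES 0) -> 0
  row 5 [0101]: (((NOT 1 AND 1) OR (0 AND NOT 1)) IMPLIES 1) -> 1
  row 6 [0110]: (((NOT 0 AND 1) OR (0 AND NOT 1)) IMPLIES 0) -> 0
  row 7 [0111]: (((NOT 1 AND 1) OR (0 AND NOT 1)) IMPLIES 1) -> 1
  row 8 [1000]: (((NOT 0 AND 0) OR (1 AND NOT 0)) IMPLIES 0) -> 0
  row 9 [1001]: (((NOT 1 AND 0) OR (1 AND NOT 0)) IMPLIES 1) -> 1
  row 10 [1010]: (((NOT 0 AND 0) OR (1 AND NOT 0)) IMPLIES 0) -> 0
  row 11 [1011]: (((NOT 1 AND 0) OR (1 AND NOT 0)) IMPLIES 1) -> 1
  row 12 [1100]: (((NOT 0 AND 1) OR (1 AND NOT 1)) IMPLIES 0) -> 0
  row 13 [1101]: (((NOT 1 AND 1) OR (1 AND NOT 1)) IMPLIES 1) -> 1
  row 14 [1110]: (((NOT 0 AND 1) OR (1 AND NOT 1)) IMPLIES 0) -> 0
  row 15 [1111]: (((NOT 1 AND 1) OR (1 AND NOT 1)) IMPLIES 1) -> 1
Full result column, 4 rows per line (P1,P2 fixed per line; P3,P4 runs 00..11 left to right):
  rows 0-3 [P1,P2=00]: 1111  = hex F
  rows 4-7 [P1,P2=01]: 0101  = hex 5
  rows 8-11 [P1,P2=10]: 0101  = hex 5
  rows 12-15 [P1,P2=11]: 0101  = hex 5
Output column (row 0 .. row 15) = 1111010101010101
Output column grouped in 4s = 1111 0101 0101 0101 = 0xF555
Convert to decimal digit by digit (value = value*16 + digit):
  F -> 15
  15*16 + 5 = 245
  245*16 + 5 = 3925
  3925*16 + 5 = 62805
Decimal = 62805

62805


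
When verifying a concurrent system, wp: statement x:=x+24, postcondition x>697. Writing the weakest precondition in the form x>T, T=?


Formula: wp(x:=E, P) = P[E/x] (substitute E for x in postcondition)
Step 1: Postcondition: x>697
Step 2: Substitute x+24 for x: x+24>697
Step 3: Solve for x: x > 697-24 = 673

673


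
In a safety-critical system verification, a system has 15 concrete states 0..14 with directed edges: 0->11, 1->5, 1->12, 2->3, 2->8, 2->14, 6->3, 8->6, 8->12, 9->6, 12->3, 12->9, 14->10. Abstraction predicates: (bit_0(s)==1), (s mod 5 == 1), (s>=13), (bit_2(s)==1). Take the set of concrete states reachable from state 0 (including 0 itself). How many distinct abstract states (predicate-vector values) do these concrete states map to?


BFS from 0:
Concrete reachable: {0, 11}
Abstract via predicates (bit_0(s)==1), (s mod 5 == 1), (s>=13), (bit_2(s)==1):
  (0,0,0,0) <- {0}
  (1,1,0,0) <- {11}
Distinct abstract states = 2

2


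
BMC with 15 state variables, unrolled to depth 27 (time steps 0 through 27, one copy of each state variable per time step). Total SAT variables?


BMC unrolls to depth k, creating one copy of each state var for steps 0..k.
Step count = 27 + 1 = 28 (steps 0 through 27)
Vars per step = 15
Total = 15 * 28 = 420

420


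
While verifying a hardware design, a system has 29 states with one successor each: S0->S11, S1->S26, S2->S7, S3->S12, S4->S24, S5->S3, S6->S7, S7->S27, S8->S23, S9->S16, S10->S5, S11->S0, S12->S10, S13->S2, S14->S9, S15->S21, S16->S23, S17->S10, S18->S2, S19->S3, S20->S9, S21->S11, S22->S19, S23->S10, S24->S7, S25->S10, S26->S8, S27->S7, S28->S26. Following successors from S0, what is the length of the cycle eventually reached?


Trace from S0 until a state repeats:
  S0 -> S11 -> S0
S0 first seen at step 0, revisited at step 2.
Cycle length = 2 - 0 = 2

2


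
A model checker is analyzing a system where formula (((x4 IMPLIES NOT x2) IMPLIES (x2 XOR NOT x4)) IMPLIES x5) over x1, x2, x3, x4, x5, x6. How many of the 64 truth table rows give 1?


Formula: (((x4 IMPLIES NOT x2) IMPLIES (x2 XOR NOT x4)) IMPLIES x5) over 6 vars (64 rows)
Evaluate each row (x1, x2, x3, x4, x5, x6 as bits, MSB first):
  row 0 [000000]: (((0 IMPLIES NOT 0) IMPLIES (0 XOR NOT 0)) IMPLIES 0) -> 0
  row 1 [000001]: (((0 IMPLIES NOT 0) IMPLIES (0 XOR NOT 0)) IMPLIES 0) -> 0
  row 2 [000010]: (((0 IMPLIES NOT 0) IMPLIES (0 XOR NOT 0)) IMPLIES 1) -> 1
  row 3 [000011]: (((0 IMPLIES NOT 0) IMPLIES (0 XOR NOT 0)) IMPLIES 1) -> 1
  row 4 [000100]: (((1 IMPLIES NOT 0) IMPLIES (0 XOR NOT 1)) IMPLIES 0) -> 1
  (every remaining row is evaluated the same way; all 64 results are listed next)
Full result column, 8 rows per line (x1,x2,x3 fixed per line; x4,x5,x6 runs 000..111 left to right):
  rows 0-7 [x1,x2,x3=000]: 00111111  (ones: 6)
  rows 8-15 [x1,x2,x3=001]: 00111111  (ones: 6)
  rows 16-23 [x1,x2,x3=010]: 11110011  (ones: 6)
  rows 24-31 [x1,x2,x3=011]: 11110011  (ones: 6)
  rows 32-39 [x1,x2,x3=100]: 00111111  (ones: 6)
  rows 40-47 [x1,x2,x3=101]: 00111111  (ones: 6)
  rows 48-55 [x1,x2,x3=110]: 11110011  (ones: 6)
  rows 56-63 [x1,x2,x3=111]: 11110011  (ones: 6)
Count of 1-rows = 6+6+6+6+6+6+6+6 = 48

48


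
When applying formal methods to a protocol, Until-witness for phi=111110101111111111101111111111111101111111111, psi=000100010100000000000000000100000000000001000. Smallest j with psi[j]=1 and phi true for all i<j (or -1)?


(phi U psi) at 0: need smallest j with psi[j]=1 and phi[i]=1 for all i in [0,j).
Scan from step 0:
  step 0: phi=1, psi=0 -> continue
  step 1: phi=1, psi=0 -> continue
  step 2: phi=1, psi=0 -> continue
  step 3: psi=1 and phi held for [0,3) -> witness found
Witness step = 3

3


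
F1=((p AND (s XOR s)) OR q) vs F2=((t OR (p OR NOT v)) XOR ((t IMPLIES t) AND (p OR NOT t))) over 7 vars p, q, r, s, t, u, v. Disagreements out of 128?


F1 = ((p AND (s XOR s)) OR q)
F2 = ((t OR (p OR NOT v)) XOR ((t IMPLIES t) AND (p OR NOT t)))
Evaluate both on each of 128 rows (bits = p,q,r,s,t,u,v):
  row 0 [0000000]: F1=0 F2=0 -> 0
  row 1 [0000001]: F1=0 F2=1 (differ) -> 1
  row 2 [0000010]: F1=0 F2=0 -> 0
  row 3 [0000011]: F1=0 F2=1 (differ) -> 1
  row 4 [0000100]: F1=0 F2=1 (differ) -> 1
  (every remaining row is evaluated the same way; all 128 results are listed next)
Full result column, 8 rows per line (p,q,r,s fixed per line; t,u,v runs 000..111 left to right):
  rows 0-7 [p,q,r,s=0000]: 01011111  (ones: 6)
  rows 8-15 [p,q,r,s=0001]: 01011111  (ones: 6)
  rows 16-23 [p,q,r,s=0010]: 01011111  (ones: 6)
  rows 24-31 [p,q,r,s=0011]: 01011111  (ones: 6)
  rows 32-39 [p,q,r,s=0100]: 10100000  (ones: 2)
  rows 40-47 [p,q,r,s=0101]: 10100000  (ones: 2)
  rows 48-55 [p,q,r,s=0110]: 10100000  (ones: 2)
  rows 56-63 [p,q,r,s=0111]: 10100000  (ones: 2)
  rows 64-71 [p,q,r,s=1000]: 00000000  (ones: 0)
  rows 72-79 [p,q,r,s=1001]: 00000000  (ones: 0)
  rows 80-87 [p,q,r,s=1010]: 00000000  (ones: 0)
  rows 88-95 [p,q,r,s=1011]: 00000000  (ones: 0)
  rows 96-103 [p,q,r,s=1100]: 11111111  (ones: 8)
  rows 104-111 [p,q,r,s=1101]: 11111111  (ones: 8)
  rows 112-119 [p,q,r,s=1110]: 11111111  (ones: 8)
  rows 120-127 [p,q,r,s=1111]: 11111111  (ones: 8)
Disagreements = 6+6+6+6+2+2+2+2+0+0+0+0+8+8+8+8 = 64

64
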